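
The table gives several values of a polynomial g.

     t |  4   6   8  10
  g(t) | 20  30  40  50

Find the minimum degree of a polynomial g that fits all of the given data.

1

Forward differences of the values at t = 4, 6, 8, 10:
  g  : 20  30  40  50
  Δ  : 10  10  10
  Δ^2: 0  0
  Δ^3: 0
The first differences are constant (10) and nonzero, while all higher differences vanish, so the minimal degree is 1.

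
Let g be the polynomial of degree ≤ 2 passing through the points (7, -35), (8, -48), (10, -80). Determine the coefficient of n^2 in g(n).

-1

Write g(n) = an^2 + bn + c. Substituting each data point gives a linear system:
  49a + 7b + c = -35
  64a + 8b + c = -48
  100a + 10b + c = -80
Solving the system yields a = -1, b = 2, c = 0.
So g(n) = -n² + 2n.
The leading coefficient is -1.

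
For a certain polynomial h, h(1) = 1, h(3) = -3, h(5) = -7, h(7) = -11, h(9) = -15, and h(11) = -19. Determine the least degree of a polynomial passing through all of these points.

Forward differences of the values at u = 1, 3, 5, 7, 9, 11:
  h  : 1  -3  -7  -11  -15  -19
  Δ  : -4  -4  -4  -4  -4
  Δ^2: 0  0  0  0
  Δ^3: 0  0  0
  Δ^4: 0  0
  Δ^5: 0
The first differences are constant (-4) and nonzero, while all higher differences vanish, so the minimal degree is 1.

1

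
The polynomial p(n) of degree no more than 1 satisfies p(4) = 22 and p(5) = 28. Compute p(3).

Using the Lagrange interpolation formula with nodes 4, 5:
  L_0(n) = (n - 5) / -1
  L_1(n) = (n - 4) / 1
Then p(n) = 22·L_0(n) + 28·L_1(n).
Expanding and collecting terms gives p(n) = 6n - 2.
Evaluating at n = 3: p(3) = 16.

16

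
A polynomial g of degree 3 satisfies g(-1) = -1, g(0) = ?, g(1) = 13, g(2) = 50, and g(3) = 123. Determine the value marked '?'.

On equispaced nodes a degree-3 polynomial has vanishing fourth forward difference, so
  g(-1) - 4·g(0) + 6·g(1) - 4·g(2) + g(3) = 0.
Substituting the known values and solving for g(0):
  -4·g(0) = 0
  g(0) = 0.

0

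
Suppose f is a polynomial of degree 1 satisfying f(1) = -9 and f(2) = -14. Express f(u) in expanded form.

f(u) = -5u - 4

Using the Lagrange interpolation formula with nodes 1, 2:
  L_0(u) = (u - 2) / -1
  L_1(u) = (u - 1) / 1
Then f(u) = -9·L_0(u) - 14·L_1(u).
Expanding and collecting terms gives f(u) = -5u - 4.
Check: f(1) = -9. ✓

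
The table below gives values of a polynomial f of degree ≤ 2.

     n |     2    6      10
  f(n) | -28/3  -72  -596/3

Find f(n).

Write f(n) = an^2 + bn + c. Substituting each data point gives a linear system:
  4a + 2b + c = -28/3
  36a + 6b + c = -72
  100a + 10b + c = -596/3
Solving the system yields a = -2, b = 1/3, c = -2.
So f(n) = -2n² + (1/3)n - 2.
Check: f(2) = -28/3. ✓

f(n) = -2n^2 + (1/3)n - 2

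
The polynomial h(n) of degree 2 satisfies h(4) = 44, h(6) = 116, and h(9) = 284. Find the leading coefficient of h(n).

4

Write h(n) = an^2 + bn + c. Substituting each data point gives a linear system:
  16a + 4b + c = 44
  36a + 6b + c = 116
  81a + 9b + c = 284
Solving the system yields a = 4, b = -4, c = -4.
So h(n) = 4n² - 4n - 4.
The leading coefficient is 4.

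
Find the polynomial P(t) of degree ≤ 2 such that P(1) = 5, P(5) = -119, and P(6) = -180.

Using the Lagrange interpolation formula with nodes 1, 5, 6:
  L_0(t) = (t - 5)(t - 6) / 20
  L_1(t) = (t - 1)(t - 6) / -4
  L_2(t) = (t - 1)(t - 5) / 5
Then P(t) = 5·L_0(t) - 119·L_1(t) - 180·L_2(t).
Expanding and collecting terms gives P(t) = -6t^2 + 5t + 6.
Check: P(6) = -180. ✓

P(t) = -6t^2 + 5t + 6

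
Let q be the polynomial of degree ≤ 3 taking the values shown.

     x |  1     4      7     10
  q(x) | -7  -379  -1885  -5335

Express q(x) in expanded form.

q(x) = -5x^3 - 3x^2 - 4x + 5

Using the Lagrange interpolation formula with nodes 1, 4, 7, 10:
  L_0(x) = (x - 4)(x - 7)(x - 10) / -162
  L_1(x) = (x - 1)(x - 7)(x - 10) / 54
  L_2(x) = (x - 1)(x - 4)(x - 10) / -54
  L_3(x) = (x - 1)(x - 4)(x - 7) / 162
Then q(x) = -7·L_0(x) - 379·L_1(x) - 1885·L_2(x) - 5335·L_3(x).
Expanding and collecting terms gives q(x) = -5x^3 - 3x^2 - 4x + 5.
Check: q(10) = -5335. ✓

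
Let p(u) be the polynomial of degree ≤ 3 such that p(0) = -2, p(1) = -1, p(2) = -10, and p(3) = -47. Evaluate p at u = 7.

Write p(u) = au^3 + bu^2 + cu + d. Substituting each data point gives a linear system:
  d = -2
  a + b + c + d = -1
  8a + 4b + 2c + d = -10
  27a + 9b + 3c + d = -47
Solving the system yields a = -3, b = 4, c = 0, d = -2.
So p(u) = -3u^3 + 4u^2 - 2.
Then p(7) = -835.

-835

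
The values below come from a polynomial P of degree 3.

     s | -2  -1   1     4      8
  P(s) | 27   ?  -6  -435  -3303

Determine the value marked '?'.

The 4 known points determine the degree-3 polynomial uniquely.
Write P(s) = as^3 + bs^2 + cs + d. Substituting each data point gives a linear system:
  -8a + 4b - 2c + d = 27
  a + b + c + d = -6
  64a + 16b + 4c + d = -435
  512a + 64b + 8c + d = -3303
Solving the system yields a = -6, b = -4, c = 3, d = 1.
So P(s) = -6s^3 - 4s^2 + 3s + 1.
Then P(-1) = 0.

0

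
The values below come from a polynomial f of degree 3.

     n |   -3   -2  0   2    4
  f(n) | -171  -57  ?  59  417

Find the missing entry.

The 4 known points determine the degree-3 polynomial uniquely.
Write f(n) = an^3 + bn^2 + cn + d. Substituting each data point gives a linear system:
  -27a + 9b - 3c + d = -171
  -8a + 4b - 2c + d = -57
  8a + 4b + 2c + d = 59
  64a + 16b + 4c + d = 417
Solving the system yields a = 6, b = 1, c = 5, d = -3.
So f(n) = 6n³ + n² + 5n - 3.
Then f(0) = -3.

-3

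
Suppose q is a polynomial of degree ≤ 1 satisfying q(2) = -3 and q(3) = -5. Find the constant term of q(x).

1

Write q(x) = ax + b. Substituting each data point gives a linear system:
  2a + b = -3
  3a + b = -5
Solving the system yields a = -2, b = 1.
So q(x) = -2x + 1.
The constant term is 1.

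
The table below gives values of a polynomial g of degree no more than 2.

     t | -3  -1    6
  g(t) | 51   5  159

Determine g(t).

g(t) = 5t^2 - 3t - 3

Write g(t) = at^2 + bt + c. Substituting each data point gives a linear system:
  9a - 3b + c = 51
  a - b + c = 5
  36a + 6b + c = 159
Solving the system yields a = 5, b = -3, c = -3.
So g(t) = 5t^2 - 3t - 3.
Check: g(-3) = 51. ✓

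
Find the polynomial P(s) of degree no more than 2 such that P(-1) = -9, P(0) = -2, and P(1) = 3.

P(s) = -s^2 + 6s - 2

Using the Lagrange interpolation formula with nodes -1, 0, 1:
  L_0(s) = s(s - 1) / 2
  L_1(s) = (s + 1)(s - 1) / -1
  L_2(s) = (s + 1)s / 2
Then P(s) = -9·L_0(s) - 2·L_1(s) + 3·L_2(s).
Expanding and collecting terms gives P(s) = -s^2 + 6s - 2.
Check: P(1) = 3. ✓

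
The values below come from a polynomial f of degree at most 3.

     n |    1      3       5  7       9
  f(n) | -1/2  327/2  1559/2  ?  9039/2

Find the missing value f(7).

On equispaced nodes a degree-3 polynomial has vanishing fourth forward difference, so
  f(1) - 4·f(3) + 6·f(5) - 4·f(7) + f(9) = 0.
Substituting the known values and solving for f(7):
  -4·f(7) = -8542
  f(7) = 4271/2.

4271/2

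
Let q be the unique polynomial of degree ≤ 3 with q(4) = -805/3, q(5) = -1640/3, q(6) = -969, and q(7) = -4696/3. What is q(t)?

Write q(t) = at^3 + bt^2 + ct + d. Substituting each data point gives a linear system:
  64a + 16b + 4c + d = -805/3
  125a + 25b + 5c + d = -1640/3
  216a + 36b + 6c + d = -969
  343a + 49b + 7c + d = -4696/3
Solving the system yields a = -5, b = 3, c = -1/3, d = 5.
So q(t) = -5t³ + 3t² - (1/3)t + 5.
Check: q(6) = -969. ✓

q(t) = -5t^3 + 3t^2 - (1/3)t + 5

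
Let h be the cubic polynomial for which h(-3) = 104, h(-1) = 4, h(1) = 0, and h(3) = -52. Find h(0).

-1

Using the Lagrange interpolation formula with nodes -3, -1, 1, 3:
  L_0(u) = (u + 1)(u - 1)(u - 3) / -48
  L_1(u) = (u + 3)(u - 1)(u - 3) / 16
  L_2(u) = (u + 3)(u + 1)(u - 3) / -16
  L_3(u) = (u + 3)(u + 1)(u - 1) / 48
Then h(u) = 104·L_0(u) + 4·L_1(u) + 0·L_2(u) - 52·L_3(u).
Expanding and collecting terms gives h(u) = -3u^3 + 3u^2 + u - 1.
Evaluating at u = 0: h(0) = -1.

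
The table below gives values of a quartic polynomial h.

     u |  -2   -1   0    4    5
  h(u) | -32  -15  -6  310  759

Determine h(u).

h(u) = u^4 + 2u^3 - 5u^2 + 3u - 6

Write h(u) = au^4 + bu^3 + cu^2 + du + e. Substituting each data point gives a linear system:
  16a - 8b + 4c - 2d + e = -32
  a - b + c - d + e = -15
  e = -6
  256a + 64b + 16c + 4d + e = 310
  625a + 125b + 25c + 5d + e = 759
Solving the system yields a = 1, b = 2, c = -5, d = 3, e = -6.
So h(u) = u⁴ + 2u³ - 5u² + 3u - 6.
Check: h(0) = -6. ✓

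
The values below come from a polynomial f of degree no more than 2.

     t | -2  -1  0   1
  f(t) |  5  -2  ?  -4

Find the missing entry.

-5

On equispaced nodes a degree-2 polynomial has vanishing third forward difference, so
  - f(-2) + 3·f(-1) - 3·f(0) + f(1) = 0.
Substituting the known values and solving for f(0):
  -3·f(0) = 15
  f(0) = -5.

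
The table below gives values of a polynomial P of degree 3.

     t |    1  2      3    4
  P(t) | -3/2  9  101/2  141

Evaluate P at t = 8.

Using the Lagrange interpolation formula with nodes 1, 2, 3, 4:
  L_0(t) = (t - 2)(t - 3)(t - 4) / -6
  L_1(t) = (t - 1)(t - 3)(t - 4) / 2
  L_2(t) = (t - 1)(t - 2)(t - 4) / -2
  L_3(t) = (t - 1)(t - 2)(t - 3) / 6
Then P(t) = -3/2·L_0(t) + 9·L_1(t) + 101/2·L_2(t) + 141·L_3(t).
Expanding and collecting terms gives P(t) = 3t^3 - (5/2)t^2 - 3t + 1.
Evaluating at t = 8: P(8) = 1353.

1353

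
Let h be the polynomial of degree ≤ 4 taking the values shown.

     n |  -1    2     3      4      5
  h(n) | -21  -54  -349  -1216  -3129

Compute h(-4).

-1896

Using the Lagrange interpolation formula with nodes -1, 2, 3, 4, 5:
  L_0(n) = (n - 2)(n - 3)(n - 4)(n - 5) / 360
  L_1(n) = (n + 1)(n - 3)(n - 4)(n - 5) / -18
  L_2(n) = (n + 1)(n - 2)(n - 4)(n - 5) / 8
  L_3(n) = (n + 1)(n - 2)(n - 3)(n - 5) / -10
  L_4(n) = (n + 1)(n - 2)(n - 3)(n - 4) / 36
Then h(n) = -21·L_0(n) - 54·L_1(n) - 349·L_2(n) - 1216·L_3(n) - 3129·L_4(n).
Expanding and collecting terms gives h(n) = -6n^4 + 5n^3 - n^2 + 5n - 4.
Evaluating at n = -4: h(-4) = -1896.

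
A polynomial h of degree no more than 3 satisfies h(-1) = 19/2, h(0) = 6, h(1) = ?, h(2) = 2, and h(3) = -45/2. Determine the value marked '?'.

15/2

On equispaced nodes a degree-3 polynomial has vanishing fourth forward difference, so
  h(-1) - 4·h(0) + 6·h(1) - 4·h(2) + h(3) = 0.
Substituting the known values and solving for h(1):
  6·h(1) = 45
  h(1) = 15/2.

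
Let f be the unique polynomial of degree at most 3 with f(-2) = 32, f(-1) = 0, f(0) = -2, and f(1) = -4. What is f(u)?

Using the Lagrange interpolation formula with nodes -2, -1, 0, 1:
  L_0(u) = (u + 1)u(u - 1) / -6
  L_1(u) = (u + 2)u(u - 1) / 2
  L_2(u) = (u + 2)(u + 1)(u - 1) / -2
  L_3(u) = (u + 2)(u + 1)u / 6
Then f(u) = 32·L_0(u) + 0·L_1(u) - 2·L_2(u) - 4·L_3(u).
Expanding and collecting terms gives f(u) = -5u³ + 3u - 2.
Check: f(-1) = 0. ✓

f(u) = -5u^3 + 3u - 2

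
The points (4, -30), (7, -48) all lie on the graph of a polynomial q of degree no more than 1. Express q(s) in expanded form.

Write q(s) = as + b. Substituting each data point gives a linear system:
  4a + b = -30
  7a + b = -48
Solving the system yields a = -6, b = -6.
So q(s) = -6s - 6.
Check: q(4) = -30. ✓

q(s) = -6s - 6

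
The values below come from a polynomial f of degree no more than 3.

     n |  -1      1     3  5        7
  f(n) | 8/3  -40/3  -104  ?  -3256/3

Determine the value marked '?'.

-1240/3

On equispaced nodes a degree-3 polynomial has vanishing fourth forward difference, so
  f(-1) - 4·f(1) + 6·f(3) - 4·f(5) + f(7) = 0.
Substituting the known values and solving for f(5):
  -4·f(5) = 4960/3
  f(5) = -1240/3.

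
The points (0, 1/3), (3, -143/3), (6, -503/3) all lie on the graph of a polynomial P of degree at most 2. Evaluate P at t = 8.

Forward differences of the values at t = 0, 3, 6:
  P  : 1/3  -143/3  -503/3
  Δ  : -48  -120
  Δ^2: -72
The second differences are constant, confirming degree 2.
Interpolating (Newton forward form) and evaluating at t = 8 gives P(8) = -863/3.

-863/3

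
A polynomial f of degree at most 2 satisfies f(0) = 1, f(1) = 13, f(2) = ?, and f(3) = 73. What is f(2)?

37

The 3 known points determine the degree-2 polynomial uniquely.
Write f(u) = au^2 + bu + c. Substituting each data point gives a linear system:
  c = 1
  a + b + c = 13
  9a + 3b + c = 73
Solving the system yields a = 6, b = 6, c = 1.
So f(u) = 6u² + 6u + 1.
Then f(2) = 37.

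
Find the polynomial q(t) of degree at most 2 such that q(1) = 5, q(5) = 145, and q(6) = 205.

q(t) = 5t^2 + 5t - 5

Write q(t) = at^2 + bt + c. Substituting each data point gives a linear system:
  a + b + c = 5
  25a + 5b + c = 145
  36a + 6b + c = 205
Solving the system yields a = 5, b = 5, c = -5.
So q(t) = 5t² + 5t - 5.
Check: q(6) = 205. ✓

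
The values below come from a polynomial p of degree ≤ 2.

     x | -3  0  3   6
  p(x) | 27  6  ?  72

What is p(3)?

The 3 known points determine the degree-2 polynomial uniquely.
Write p(x) = ax^2 + bx + c. Substituting each data point gives a linear system:
  9a - 3b + c = 27
  c = 6
  36a + 6b + c = 72
Solving the system yields a = 2, b = -1, c = 6.
So p(x) = 2x^2 - x + 6.
Then p(3) = 21.

21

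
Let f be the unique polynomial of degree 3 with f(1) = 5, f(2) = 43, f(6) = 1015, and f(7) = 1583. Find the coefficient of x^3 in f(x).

4

Write f(x) = ax^3 + bx^2 + cx + d. Substituting each data point gives a linear system:
  a + b + c + d = 5
  8a + 4b + 2c + d = 43
  216a + 36b + 6c + d = 1015
  343a + 49b + 7c + d = 1583
Solving the system yields a = 4, b = 5, c = -5, d = 1.
So f(x) = 4x^3 + 5x^2 - 5x + 1.
The leading coefficient is 4.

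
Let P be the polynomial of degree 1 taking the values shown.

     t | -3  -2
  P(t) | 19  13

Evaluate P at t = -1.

7

Using the Lagrange interpolation formula with nodes -3, -2:
  L_0(t) = (t + 2) / -1
  L_1(t) = (t + 3) / 1
Then P(t) = 19·L_0(t) + 13·L_1(t).
Expanding and collecting terms gives P(t) = -6t + 1.
Evaluating at t = -1: P(-1) = 7.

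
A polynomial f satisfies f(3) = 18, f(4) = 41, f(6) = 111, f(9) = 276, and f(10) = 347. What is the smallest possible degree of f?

Divided differences on the nodes 3, 4, 6, 9, 10:
  order 0: 18  41  111  276  347
  order 1: 23  35  55  71
  order 2: 4  4  4
  order 3: 0  0
  order 4: 0
The order-2 divided differences are all 4 (nonzero) and every higher order vanishes, so the data lies on a polynomial of degree exactly 2.

2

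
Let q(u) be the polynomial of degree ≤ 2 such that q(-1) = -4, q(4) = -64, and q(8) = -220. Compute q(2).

-22

Using the Lagrange interpolation formula with nodes -1, 4, 8:
  L_0(u) = (u - 4)(u - 8) / 45
  L_1(u) = (u + 1)(u - 8) / -20
  L_2(u) = (u + 1)(u - 4) / 36
Then q(u) = -4·L_0(u) - 64·L_1(u) - 220·L_2(u).
Expanding and collecting terms gives q(u) = -3u² - 3u - 4.
Evaluating at u = 2: q(2) = -22.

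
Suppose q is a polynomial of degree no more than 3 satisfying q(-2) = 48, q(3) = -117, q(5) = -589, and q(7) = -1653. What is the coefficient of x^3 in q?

Write q(x) = ax^3 + bx^2 + cx + d. Substituting each data point gives a linear system:
  -8a + 4b - 2c + d = 48
  27a + 9b + 3c + d = -117
  125a + 25b + 5c + d = -589
  343a + 49b + 7c + d = -1653
Solving the system yields a = -5, b = 1, c = 1, d = 6.
So q(x) = -5x^3 + x^2 + x + 6.
The leading coefficient is -5.

-5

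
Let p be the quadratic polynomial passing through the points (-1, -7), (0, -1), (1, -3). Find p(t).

p(t) = -4t^2 + 2t - 1

Using the Lagrange interpolation formula with nodes -1, 0, 1:
  L_0(t) = t(t - 1) / 2
  L_1(t) = (t + 1)(t - 1) / -1
  L_2(t) = (t + 1)t / 2
Then p(t) = -7·L_0(t) - 1·L_1(t) - 3·L_2(t).
Expanding and collecting terms gives p(t) = -4t^2 + 2t - 1.
Check: p(-1) = -7. ✓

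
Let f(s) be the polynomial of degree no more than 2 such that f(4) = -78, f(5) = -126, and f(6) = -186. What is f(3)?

-42

Write f(s) = as^2 + bs + c. Substituting each data point gives a linear system:
  16a + 4b + c = -78
  25a + 5b + c = -126
  36a + 6b + c = -186
Solving the system yields a = -6, b = 6, c = -6.
So f(s) = -6s^2 + 6s - 6.
Then f(3) = -42.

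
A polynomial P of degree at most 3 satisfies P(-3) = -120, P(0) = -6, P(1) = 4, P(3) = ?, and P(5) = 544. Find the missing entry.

126

The 4 known points determine the degree-3 polynomial uniquely.
Write P(t) = at^3 + bt^2 + ct + d. Substituting each data point gives a linear system:
  -27a + 9b - 3c + d = -120
  d = -6
  a + b + c + d = 4
  125a + 25b + 5c + d = 544
Solving the system yields a = 4, b = 1, c = 5, d = -6.
So P(t) = 4t³ + t² + 5t - 6.
Then P(3) = 126.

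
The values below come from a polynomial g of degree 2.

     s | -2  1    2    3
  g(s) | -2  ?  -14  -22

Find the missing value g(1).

-8

The 3 known points determine the degree-2 polynomial uniquely.
Write g(s) = as^2 + bs + c. Substituting each data point gives a linear system:
  4a - 2b + c = -2
  4a + 2b + c = -14
  9a + 3b + c = -22
Solving the system yields a = -1, b = -3, c = -4.
So g(s) = -s^2 - 3s - 4.
Then g(1) = -8.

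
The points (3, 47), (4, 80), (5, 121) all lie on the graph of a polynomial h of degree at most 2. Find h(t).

h(t) = 4t^2 + 5t - 4

Write h(t) = at^2 + bt + c. Substituting each data point gives a linear system:
  9a + 3b + c = 47
  16a + 4b + c = 80
  25a + 5b + c = 121
Solving the system yields a = 4, b = 5, c = -4.
So h(t) = 4t² + 5t - 4.
Check: h(3) = 47. ✓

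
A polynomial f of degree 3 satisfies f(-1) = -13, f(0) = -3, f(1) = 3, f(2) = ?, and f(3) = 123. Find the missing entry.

35

On equispaced nodes a degree-3 polynomial has vanishing fourth forward difference, so
  f(-1) - 4·f(0) + 6·f(1) - 4·f(2) + f(3) = 0.
Substituting the known values and solving for f(2):
  -4·f(2) = -140
  f(2) = 35.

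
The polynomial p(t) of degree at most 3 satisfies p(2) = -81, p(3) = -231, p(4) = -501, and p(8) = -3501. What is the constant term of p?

Write p(t) = at^3 + bt^2 + ct + d. Substituting each data point gives a linear system:
  8a + 4b + 2c + d = -81
  27a + 9b + 3c + d = -231
  64a + 16b + 4c + d = -501
  512a + 64b + 8c + d = -3501
Solving the system yields a = -6, b = -6, c = -6, d = 3.
So p(t) = -6t³ - 6t² - 6t + 3.
The constant term is 3.

3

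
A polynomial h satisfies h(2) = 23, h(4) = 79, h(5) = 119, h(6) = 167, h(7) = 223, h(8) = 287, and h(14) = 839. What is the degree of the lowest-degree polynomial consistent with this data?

2

Divided differences on the nodes 2, 4, 5, 6, 7, 8, 14:
  order 0: 23  79  119  167  223  287  839
  order 1: 28  40  48  56  64  92
  order 2: 4  4  4  4  4
  order 3: 0  0  0  0
  order 4: 0  0  0
  order 5: 0  0
  order 6: 0
The order-2 divided differences are all 4 (nonzero) and every higher order vanishes, so the data lies on a polynomial of degree exactly 2.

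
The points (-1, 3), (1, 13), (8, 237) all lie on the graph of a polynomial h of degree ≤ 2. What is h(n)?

Using the Lagrange interpolation formula with nodes -1, 1, 8:
  L_0(n) = (n - 1)(n - 8) / 18
  L_1(n) = (n + 1)(n - 8) / -14
  L_2(n) = (n + 1)(n - 1) / 63
Then h(n) = 3·L_0(n) + 13·L_1(n) + 237·L_2(n).
Expanding and collecting terms gives h(n) = 3n^2 + 5n + 5.
Check: h(8) = 237. ✓

h(n) = 3n^2 + 5n + 5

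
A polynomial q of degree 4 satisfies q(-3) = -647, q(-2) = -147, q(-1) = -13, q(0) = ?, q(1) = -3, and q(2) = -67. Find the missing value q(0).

1

On equispaced nodes a degree-4 polynomial has vanishing fifth forward difference, so
  - q(-3) + 5·q(-2) - 10·q(-1) + 10·q(0) - 5·q(1) + q(2) = 0.
Substituting the known values and solving for q(0):
  10·q(0) = 10
  q(0) = 1.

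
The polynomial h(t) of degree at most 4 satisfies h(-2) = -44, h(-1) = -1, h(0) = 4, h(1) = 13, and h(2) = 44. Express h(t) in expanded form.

h(t) = -t^4 + 5t^3 + 3t^2 + 2t + 4

Write h(t) = at^4 + bt^3 + ct^2 + dt + e. Substituting each data point gives a linear system:
  16a - 8b + 4c - 2d + e = -44
  a - b + c - d + e = -1
  e = 4
  a + b + c + d + e = 13
  16a + 8b + 4c + 2d + e = 44
Solving the system yields a = -1, b = 5, c = 3, d = 2, e = 4.
So h(t) = -t⁴ + 5t³ + 3t² + 2t + 4.
Check: h(-1) = -1. ✓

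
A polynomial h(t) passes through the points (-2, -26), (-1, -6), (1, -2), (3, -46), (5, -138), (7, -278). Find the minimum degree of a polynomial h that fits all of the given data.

2

Divided differences on the nodes -2, -1, 1, 3, 5, 7:
  order 0: -26  -6  -2  -46  -138  -278
  order 1: 20  2  -22  -46  -70
  order 2: -6  -6  -6  -6
  order 3: 0  0  0
  order 4: 0  0
  order 5: 0
The order-2 divided differences are all -6 (nonzero) and every higher order vanishes, so the data lies on a polynomial of degree exactly 2.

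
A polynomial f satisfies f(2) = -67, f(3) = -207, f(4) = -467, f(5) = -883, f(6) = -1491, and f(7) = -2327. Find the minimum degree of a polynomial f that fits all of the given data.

Forward differences of the values at n = 2, 3, 4, 5, 6, 7:
  f  : -67  -207  -467  -883  -1491  -2327
  Δ  : -140  -260  -416  -608  -836
  Δ^2: -120  -156  -192  -228
  Δ^3: -36  -36  -36
  Δ^4: 0  0
  Δ^5: 0
The third differences are constant (-36) and nonzero, while all higher differences vanish, so the minimal degree is 3.

3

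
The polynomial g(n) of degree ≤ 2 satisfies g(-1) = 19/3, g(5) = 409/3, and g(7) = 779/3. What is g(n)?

Write g(n) = an^2 + bn + c. Substituting each data point gives a linear system:
  a - b + c = 19/3
  25a + 5b + c = 409/3
  49a + 7b + c = 779/3
Solving the system yields a = 5, b = 5/3, c = 3.
So g(n) = 5n^2 + (5/3)n + 3.
Check: g(5) = 409/3. ✓

g(n) = 5n^2 + (5/3)n + 3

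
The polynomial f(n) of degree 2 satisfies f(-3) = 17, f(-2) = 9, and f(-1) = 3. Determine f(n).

f(n) = n^2 - 3n - 1

Write f(n) = an^2 + bn + c. Substituting each data point gives a linear system:
  9a - 3b + c = 17
  4a - 2b + c = 9
  a - b + c = 3
Solving the system yields a = 1, b = -3, c = -1.
So f(n) = n^2 - 3n - 1.
Check: f(-2) = 9. ✓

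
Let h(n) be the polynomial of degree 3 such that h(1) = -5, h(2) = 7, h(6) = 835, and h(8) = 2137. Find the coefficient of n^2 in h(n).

Write h(n) = an^3 + bn^2 + cn + d. Substituting each data point gives a linear system:
  a + b + c + d = -5
  8a + 4b + 2c + d = 7
  216a + 36b + 6c + d = 835
  512a + 64b + 8c + d = 2137
Solving the system yields a = 5, b = -6, c = -5, d = 1.
So h(n) = 5n^3 - 6n^2 - 5n + 1.
The coefficient of n^2 is -6.

-6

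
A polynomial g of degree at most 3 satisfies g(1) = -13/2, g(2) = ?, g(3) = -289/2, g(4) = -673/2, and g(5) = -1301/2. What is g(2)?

On equispaced nodes a degree-3 polynomial has vanishing fourth forward difference, so
  g(1) - 4·g(2) + 6·g(3) - 4·g(4) + g(5) = 0.
Substituting the known values and solving for g(2):
  -4·g(2) = 178
  g(2) = -89/2.

-89/2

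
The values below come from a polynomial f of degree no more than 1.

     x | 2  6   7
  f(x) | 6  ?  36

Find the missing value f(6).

The 2 known points determine the degree-1 polynomial uniquely.
Write f(x) = ax + b. Substituting each data point gives a linear system:
  2a + b = 6
  7a + b = 36
Solving the system yields a = 6, b = -6.
So f(x) = 6x - 6.
Then f(6) = 30.

30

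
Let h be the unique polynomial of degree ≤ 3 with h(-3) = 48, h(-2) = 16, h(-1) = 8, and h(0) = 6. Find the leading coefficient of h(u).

Write h(u) = au^3 + bu^2 + cu + d. Substituting each data point gives a linear system:
  -27a + 9b - 3c + d = 48
  -8a + 4b - 2c + d = 16
  -a + b - c + d = 8
  d = 6
Solving the system yields a = -3, b = -6, c = -5, d = 6.
So h(u) = -3u^3 - 6u^2 - 5u + 6.
The leading coefficient is -3.

-3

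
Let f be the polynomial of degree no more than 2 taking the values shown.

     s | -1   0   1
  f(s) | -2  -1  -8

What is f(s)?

f(s) = -4s^2 - 3s - 1

Write f(s) = as^2 + bs + c. Substituting each data point gives a linear system:
  a - b + c = -2
  c = -1
  a + b + c = -8
Solving the system yields a = -4, b = -3, c = -1.
So f(s) = -4s² - 3s - 1.
Check: f(1) = -8. ✓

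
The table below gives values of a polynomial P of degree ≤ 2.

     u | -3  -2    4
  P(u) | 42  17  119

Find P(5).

Write P(u) = au^2 + bu + c. Substituting each data point gives a linear system:
  9a - 3b + c = 42
  4a - 2b + c = 17
  16a + 4b + c = 119
Solving the system yields a = 6, b = 5, c = 3.
So P(u) = 6u^2 + 5u + 3.
Then P(5) = 178.

178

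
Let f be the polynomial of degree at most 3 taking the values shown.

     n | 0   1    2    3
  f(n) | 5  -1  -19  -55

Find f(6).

-331

Forward differences of the values at n = 0, 1, 2, 3:
  f  : 5  -1  -19  -55
  Δ  : -6  -18  -36
  Δ^2: -12  -18
  Δ^3: -6
The third differences are constant, confirming degree 3.
Interpolating (Newton forward form) and evaluating at n = 6 gives f(6) = -331.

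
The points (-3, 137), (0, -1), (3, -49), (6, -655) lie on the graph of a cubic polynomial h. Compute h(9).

-2467

Using the Lagrange interpolation formula with nodes -3, 0, 3, 6:
  L_0(t) = t(t - 3)(t - 6) / -162
  L_1(t) = (t + 3)(t - 3)(t - 6) / 54
  L_2(t) = (t + 3)t(t - 6) / -54
  L_3(t) = (t + 3)t(t - 3) / 162
Then h(t) = 137·L_0(t) - 1·L_1(t) - 49·L_2(t) - 655·L_3(t).
Expanding and collecting terms gives h(t) = -4t^3 + 5t^2 + 5t - 1.
Evaluating at t = 9: h(9) = -2467.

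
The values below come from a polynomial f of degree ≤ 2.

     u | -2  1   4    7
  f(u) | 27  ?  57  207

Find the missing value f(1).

-3

The 3 known points determine the degree-2 polynomial uniquely.
Write f(u) = au^2 + bu + c. Substituting each data point gives a linear system:
  4a - 2b + c = 27
  16a + 4b + c = 57
  49a + 7b + c = 207
Solving the system yields a = 5, b = -5, c = -3.
So f(u) = 5u^2 - 5u - 3.
Then f(1) = -3.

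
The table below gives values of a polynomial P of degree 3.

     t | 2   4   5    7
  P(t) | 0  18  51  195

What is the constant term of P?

Write P(t) = at^3 + bt^2 + ct + d. Substituting each data point gives a linear system:
  8a + 4b + 2c + d = 0
  64a + 16b + 4c + d = 18
  125a + 25b + 5c + d = 51
  343a + 49b + 7c + d = 195
Solving the system yields a = 1, b = -3, c = -1, d = 6.
So P(t) = t^3 - 3t^2 - t + 6.
The constant term is 6.

6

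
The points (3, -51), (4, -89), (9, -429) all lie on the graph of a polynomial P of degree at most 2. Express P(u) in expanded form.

Write P(u) = au^2 + bu + c. Substituting each data point gives a linear system:
  9a + 3b + c = -51
  16a + 4b + c = -89
  81a + 9b + c = -429
Solving the system yields a = -5, b = -3, c = 3.
So P(u) = -5u^2 - 3u + 3.
Check: P(9) = -429. ✓

P(u) = -5u^2 - 3u + 3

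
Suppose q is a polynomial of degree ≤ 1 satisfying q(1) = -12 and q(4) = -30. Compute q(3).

-24

Using the Lagrange interpolation formula with nodes 1, 4:
  L_0(t) = (t - 4) / -3
  L_1(t) = (t - 1) / 3
Then q(t) = -12·L_0(t) - 30·L_1(t).
Expanding and collecting terms gives q(t) = -6t - 6.
Evaluating at t = 3: q(3) = -24.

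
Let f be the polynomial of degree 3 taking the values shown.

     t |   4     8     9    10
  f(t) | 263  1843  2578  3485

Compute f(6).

Write f(t) = at^3 + bt^2 + ct + d. Substituting each data point gives a linear system:
  64a + 16b + 4c + d = 263
  512a + 64b + 8c + d = 1843
  729a + 81b + 9c + d = 2578
  1000a + 100b + 10c + d = 3485
Solving the system yields a = 3, b = 5, c = -1, d = -5.
So f(t) = 3t^3 + 5t^2 - t - 5.
Then f(6) = 817.

817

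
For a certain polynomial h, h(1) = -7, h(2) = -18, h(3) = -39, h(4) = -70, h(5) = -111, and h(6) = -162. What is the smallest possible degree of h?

2

Forward differences of the values at x = 1, 2, 3, 4, 5, 6:
  h  : -7  -18  -39  -70  -111  -162
  Δ  : -11  -21  -31  -41  -51
  Δ^2: -10  -10  -10  -10
  Δ^3: 0  0  0
  Δ^4: 0  0
  Δ^5: 0
The second differences are constant (-10) and nonzero, while all higher differences vanish, so the minimal degree is 2.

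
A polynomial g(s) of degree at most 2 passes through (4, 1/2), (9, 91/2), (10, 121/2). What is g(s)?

g(s) = s^2 - 4s + 1/2

Write g(s) = as^2 + bs + c. Substituting each data point gives a linear system:
  16a + 4b + c = 1/2
  81a + 9b + c = 91/2
  100a + 10b + c = 121/2
Solving the system yields a = 1, b = -4, c = 1/2.
So g(s) = s^2 - 4s + 1/2.
Check: g(10) = 121/2. ✓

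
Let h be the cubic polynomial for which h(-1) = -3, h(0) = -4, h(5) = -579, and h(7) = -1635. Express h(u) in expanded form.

Using the Lagrange interpolation formula with nodes -1, 0, 5, 7:
  L_0(u) = u(u - 5)(u - 7) / -48
  L_1(u) = (u + 1)(u - 5)(u - 7) / 35
  L_2(u) = (u + 1)u(u - 7) / -60
  L_3(u) = (u + 1)u(u - 5) / 112
Then h(u) = -3·L_0(u) - 4·L_1(u) - 579·L_2(u) - 1635·L_3(u).
Expanding and collecting terms gives h(u) = -5u^3 + u^2 + 5u - 4.
Check: h(-1) = -3. ✓

h(u) = -5u^3 + u^2 + 5u - 4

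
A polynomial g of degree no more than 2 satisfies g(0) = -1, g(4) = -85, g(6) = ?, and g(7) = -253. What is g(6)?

-187

The 3 known points determine the degree-2 polynomial uniquely.
Write g(s) = as^2 + bs + c. Substituting each data point gives a linear system:
  c = -1
  16a + 4b + c = -85
  49a + 7b + c = -253
Solving the system yields a = -5, b = -1, c = -1.
So g(s) = -5s^2 - s - 1.
Then g(6) = -187.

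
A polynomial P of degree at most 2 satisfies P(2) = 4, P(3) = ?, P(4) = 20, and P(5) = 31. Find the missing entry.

11

On equispaced nodes a degree-2 polynomial has vanishing third forward difference, so
  - P(2) + 3·P(3) - 3·P(4) + P(5) = 0.
Substituting the known values and solving for P(3):
  3·P(3) = 33
  P(3) = 11.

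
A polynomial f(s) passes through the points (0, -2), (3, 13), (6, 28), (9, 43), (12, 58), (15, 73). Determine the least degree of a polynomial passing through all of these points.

1

Forward differences of the values at s = 0, 3, 6, 9, 12, 15:
  f  : -2  13  28  43  58  73
  Δ  : 15  15  15  15  15
  Δ^2: 0  0  0  0
  Δ^3: 0  0  0
  Δ^4: 0  0
  Δ^5: 0
The first differences are constant (15) and nonzero, while all higher differences vanish, so the minimal degree is 1.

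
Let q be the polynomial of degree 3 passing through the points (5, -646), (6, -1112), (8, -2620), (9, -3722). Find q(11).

-6772

Using the Lagrange interpolation formula with nodes 5, 6, 8, 9:
  L_0(x) = (x - 6)(x - 8)(x - 9) / -12
  L_1(x) = (x - 5)(x - 8)(x - 9) / 6
  L_2(x) = (x - 5)(x - 6)(x - 9) / -6
  L_3(x) = (x - 5)(x - 6)(x - 8) / 12
Then q(x) = -646·L_0(x) - 1112·L_1(x) - 2620·L_2(x) - 3722·L_3(x).
Expanding and collecting terms gives q(x) = -5x^3 - x^2 + 4.
Evaluating at x = 11: q(11) = -6772.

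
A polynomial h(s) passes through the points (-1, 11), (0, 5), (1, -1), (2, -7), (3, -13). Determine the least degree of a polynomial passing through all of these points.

1

Forward differences of the values at s = -1, 0, 1, 2, 3:
  h  : 11  5  -1  -7  -13
  Δ  : -6  -6  -6  -6
  Δ^2: 0  0  0
  Δ^3: 0  0
  Δ^4: 0
The first differences are constant (-6) and nonzero, while all higher differences vanish, so the minimal degree is 1.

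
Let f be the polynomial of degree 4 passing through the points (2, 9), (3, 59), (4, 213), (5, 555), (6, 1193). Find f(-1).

Forward differences of the values at n = 2, 3, 4, 5, 6:
  f  : 9  59  213  555  1193
  Δ  : 50  154  342  638
  Δ^2: 104  188  296
  Δ^3: 84  108
  Δ^4: 24
The fourth differences are constant, confirming degree 4.
Interpolating (Newton forward form) and evaluating at n = -1 gives f(-1) = 3.

3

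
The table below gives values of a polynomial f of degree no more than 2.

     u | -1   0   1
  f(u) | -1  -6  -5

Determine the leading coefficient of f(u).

Write f(u) = au^2 + bu + c. Substituting each data point gives a linear system:
  a - b + c = -1
  c = -6
  a + b + c = -5
Solving the system yields a = 3, b = -2, c = -6.
So f(u) = 3u² - 2u - 6.
The leading coefficient is 3.

3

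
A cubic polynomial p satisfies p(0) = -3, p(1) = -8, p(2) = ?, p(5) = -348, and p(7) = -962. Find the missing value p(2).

-27

The 4 known points determine the degree-3 polynomial uniquely.
Write p(n) = an^3 + bn^2 + cn + d. Substituting each data point gives a linear system:
  d = -3
  a + b + c + d = -8
  125a + 25b + 5c + d = -348
  343a + 49b + 7c + d = -962
Solving the system yields a = -3, b = 2, c = -4, d = -3.
So p(n) = -3n^3 + 2n^2 - 4n - 3.
Then p(2) = -27.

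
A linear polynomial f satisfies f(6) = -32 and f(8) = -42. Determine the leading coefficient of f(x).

-5

Write f(x) = ax + b. Substituting each data point gives a linear system:
  6a + b = -32
  8a + b = -42
Solving the system yields a = -5, b = -2.
So f(x) = -5x - 2.
The leading coefficient is -5.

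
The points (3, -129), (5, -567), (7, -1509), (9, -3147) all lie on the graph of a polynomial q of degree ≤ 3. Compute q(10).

Write q(u) = au^3 + bu^2 + cu + d. Substituting each data point gives a linear system:
  27a + 9b + 3c + d = -129
  125a + 25b + 5c + d = -567
  343a + 49b + 7c + d = -1509
  729a + 81b + 9c + d = -3147
Solving the system yields a = -4, b = -3, c = 1, d = 3.
So q(u) = -4u^3 - 3u^2 + u + 3.
Then q(10) = -4287.

-4287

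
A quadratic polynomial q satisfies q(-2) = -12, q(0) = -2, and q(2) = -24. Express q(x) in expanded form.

q(x) = -4x^2 - 3x - 2

Using the Lagrange interpolation formula with nodes -2, 0, 2:
  L_0(x) = x(x - 2) / 8
  L_1(x) = (x + 2)(x - 2) / -4
  L_2(x) = (x + 2)x / 8
Then q(x) = -12·L_0(x) - 2·L_1(x) - 24·L_2(x).
Expanding and collecting terms gives q(x) = -4x^2 - 3x - 2.
Check: q(2) = -24. ✓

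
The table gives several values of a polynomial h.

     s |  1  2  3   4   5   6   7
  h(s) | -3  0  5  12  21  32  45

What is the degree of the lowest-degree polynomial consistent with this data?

2

Forward differences of the values at s = 1, 2, 3, 4, 5, 6, 7:
  h  : -3  0  5  12  21  32  45
  Δ  : 3  5  7  9  11  13
  Δ^2: 2  2  2  2  2
  Δ^3: 0  0  0  0
  Δ^4: 0  0  0
  Δ^5: 0  0
  Δ^6: 0
The second differences are constant (2) and nonzero, while all higher differences vanish, so the minimal degree is 2.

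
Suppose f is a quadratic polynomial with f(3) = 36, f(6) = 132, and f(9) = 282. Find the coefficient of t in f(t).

Write f(t) = at^2 + bt + c. Substituting each data point gives a linear system:
  9a + 3b + c = 36
  36a + 6b + c = 132
  81a + 9b + c = 282
Solving the system yields a = 3, b = 5, c = -6.
So f(t) = 3t^2 + 5t - 6.
The coefficient of t is 5.

5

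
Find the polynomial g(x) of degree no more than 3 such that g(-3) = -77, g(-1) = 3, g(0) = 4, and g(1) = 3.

Write g(x) = ax^3 + bx^2 + cx + d. Substituting each data point gives a linear system:
  -27a + 9b - 3c + d = -77
  -a + b - c + d = 3
  d = 4
  a + b + c + d = 3
Solving the system yields a = 3, b = -1, c = -3, d = 4.
So g(x) = 3x³ - x² - 3x + 4.
Check: g(-1) = 3. ✓

g(x) = 3x^3 - x^2 - 3x + 4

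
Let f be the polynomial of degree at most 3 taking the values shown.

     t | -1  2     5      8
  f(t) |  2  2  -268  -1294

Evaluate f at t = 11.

-3562

Forward differences of the values at t = -1, 2, 5, 8:
  f  : 2  2  -268  -1294
  Δ  : 0  -270  -1026
  Δ^2: -270  -756
  Δ^3: -486
The third differences are constant, confirming degree 3.
Interpolating (Newton forward form) and evaluating at t = 11 gives f(11) = -3562.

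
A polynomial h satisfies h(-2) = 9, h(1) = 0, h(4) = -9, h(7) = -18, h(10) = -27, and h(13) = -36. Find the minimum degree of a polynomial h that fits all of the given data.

1

Forward differences of the values at t = -2, 1, 4, 7, 10, 13:
  h  : 9  0  -9  -18  -27  -36
  Δ  : -9  -9  -9  -9  -9
  Δ^2: 0  0  0  0
  Δ^3: 0  0  0
  Δ^4: 0  0
  Δ^5: 0
The first differences are constant (-9) and nonzero, while all higher differences vanish, so the minimal degree is 1.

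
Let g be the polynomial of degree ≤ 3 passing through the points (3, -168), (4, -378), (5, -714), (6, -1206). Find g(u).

Write g(u) = au^3 + bu^2 + cu + d. Substituting each data point gives a linear system:
  27a + 9b + 3c + d = -168
  64a + 16b + 4c + d = -378
  125a + 25b + 5c + d = -714
  216a + 36b + 6c + d = -1206
Solving the system yields a = -5, b = -3, c = -4, d = 6.
So g(u) = -5u³ - 3u² - 4u + 6.
Check: g(4) = -378. ✓

g(u) = -5u^3 - 3u^2 - 4u + 6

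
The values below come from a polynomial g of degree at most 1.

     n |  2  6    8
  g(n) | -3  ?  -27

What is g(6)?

-19

The 2 known points determine the degree-1 polynomial uniquely.
Write g(n) = an + b. Substituting each data point gives a linear system:
  2a + b = -3
  8a + b = -27
Solving the system yields a = -4, b = 5.
So g(n) = -4n + 5.
Then g(6) = -19.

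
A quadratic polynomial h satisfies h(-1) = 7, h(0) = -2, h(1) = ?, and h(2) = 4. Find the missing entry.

The 3 known points determine the degree-2 polynomial uniquely.
Write h(n) = an^2 + bn + c. Substituting each data point gives a linear system:
  a - b + c = 7
  c = -2
  4a + 2b + c = 4
Solving the system yields a = 4, b = -5, c = -2.
So h(n) = 4n² - 5n - 2.
Then h(1) = -3.

-3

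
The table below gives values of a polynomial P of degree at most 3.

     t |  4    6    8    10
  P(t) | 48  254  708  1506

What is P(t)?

Using the Lagrange interpolation formula with nodes 4, 6, 8, 10:
  L_0(t) = (t - 6)(t - 8)(t - 10) / -48
  L_1(t) = (t - 4)(t - 8)(t - 10) / 16
  L_2(t) = (t - 4)(t - 6)(t - 10) / -16
  L_3(t) = (t - 4)(t - 6)(t - 8) / 48
Then P(t) = 48·L_0(t) + 254·L_1(t) + 708·L_2(t) + 1506·L_3(t).
Expanding and collecting terms gives P(t) = 2t³ - 5t² + t - 4.
Check: P(8) = 708. ✓

P(t) = 2t^3 - 5t^2 + t - 4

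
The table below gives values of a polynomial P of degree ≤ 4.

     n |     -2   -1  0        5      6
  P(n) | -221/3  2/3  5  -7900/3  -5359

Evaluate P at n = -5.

Using the Lagrange interpolation formula with nodes -2, -1, 0, 5, 6:
  L_0(n) = (n + 1)n(n - 5)(n - 6) / 112
  L_1(n) = (n + 2)n(n - 5)(n - 6) / -42
  L_2(n) = (n + 2)(n + 1)(n - 5)(n - 6) / 60
  L_3(n) = (n + 2)(n + 1)n(n - 6) / -210
  L_4(n) = (n + 2)(n + 1)n(n - 5) / 336
Then P(n) = -221/3·L_0(n) + 2/3·L_1(n) + 5·L_2(n) - 7900/3·L_3(n) - 5359·L_4(n).
Expanding and collecting terms gives P(n) = -4n^4 + (1/3)n^3 - 6n^2 - 6n + 5.
Evaluating at n = -5: P(-5) = -7970/3.

-7970/3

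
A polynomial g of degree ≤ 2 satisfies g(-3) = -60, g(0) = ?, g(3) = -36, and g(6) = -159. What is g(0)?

-3

On equispaced nodes a degree-2 polynomial has vanishing third forward difference, so
  - g(-3) + 3·g(0) - 3·g(3) + g(6) = 0.
Substituting the known values and solving for g(0):
  3·g(0) = -9
  g(0) = -3.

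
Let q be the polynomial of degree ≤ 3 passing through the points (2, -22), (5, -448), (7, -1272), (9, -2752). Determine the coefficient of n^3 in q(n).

-4

Write q(n) = an^3 + bn^2 + cn + d. Substituting each data point gives a linear system:
  8a + 4b + 2c + d = -22
  125a + 25b + 5c + d = -448
  343a + 49b + 7c + d = -1272
  729a + 81b + 9c + d = -2752
Solving the system yields a = -4, b = 2, c = 0, d = 2.
So q(n) = -4n^3 + 2n^2 + 2.
The leading coefficient is -4.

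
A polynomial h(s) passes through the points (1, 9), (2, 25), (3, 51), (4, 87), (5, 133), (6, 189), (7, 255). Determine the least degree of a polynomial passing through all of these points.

2

Forward differences of the values at s = 1, 2, 3, 4, 5, 6, 7:
  h  : 9  25  51  87  133  189  255
  Δ  : 16  26  36  46  56  66
  Δ^2: 10  10  10  10  10
  Δ^3: 0  0  0  0
  Δ^4: 0  0  0
  Δ^5: 0  0
  Δ^6: 0
The second differences are constant (10) and nonzero, while all higher differences vanish, so the minimal degree is 2.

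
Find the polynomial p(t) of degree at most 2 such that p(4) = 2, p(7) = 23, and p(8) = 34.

p(t) = t^2 - 4t + 2

Write p(t) = at^2 + bt + c. Substituting each data point gives a linear system:
  16a + 4b + c = 2
  49a + 7b + c = 23
  64a + 8b + c = 34
Solving the system yields a = 1, b = -4, c = 2.
So p(t) = t^2 - 4t + 2.
Check: p(8) = 34. ✓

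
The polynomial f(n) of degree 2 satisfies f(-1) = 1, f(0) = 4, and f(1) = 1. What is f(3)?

-23

Forward differences of the values at n = -1, 0, 1:
  f  : 1  4  1
  Δ  : 3  -3
  Δ^2: -6
The second differences are constant, confirming degree 2.
Interpolating (Newton forward form) and evaluating at n = 3 gives f(3) = -23.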